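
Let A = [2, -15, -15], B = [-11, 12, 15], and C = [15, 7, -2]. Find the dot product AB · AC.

815

AB = B − A = (-13, 27, 30)
AC = C − A = (13, 22, 13)
AB · AC = (-13)·13 + 27·22 + 30·13 = -169 + 594 + 390 = 815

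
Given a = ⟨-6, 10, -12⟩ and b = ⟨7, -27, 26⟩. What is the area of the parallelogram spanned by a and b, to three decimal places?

133.207

i: 10·26 - (-12)·(-27) = 260 - 324 = -64
j: (-12)·7 - (-6)·26 = -84 - (-156) = 72
k: (-6)·(-27) - 10·7 = 162 - 70 = 92
a × b = (-64, 72, 92)
|a × b| = √((-64)² + 72² + 92²) = √17744 ≈ 133.2066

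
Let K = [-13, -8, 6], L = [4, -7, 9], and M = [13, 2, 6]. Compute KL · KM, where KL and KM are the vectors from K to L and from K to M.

452

KL = L − K = (17, 1, 3)
KM = M − K = (26, 10, 0)
KL · KM = 17·26 + 1·10 + 3·0 = 442 + 10 + 0 = 452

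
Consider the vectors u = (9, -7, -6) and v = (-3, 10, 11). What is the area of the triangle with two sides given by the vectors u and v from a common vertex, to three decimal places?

53.877

i: (-7)·11 - (-6)·10 = -77 - (-60) = -17
j: (-6)·(-3) - 9·11 = 18 - 99 = -81
k: 9·10 - (-7)·(-3) = 90 - 21 = 69
u × v = (-17, -81, 69)
|u × v| = √((-17)² + (-81)² + 69²) = √11611 ≈ 107.7544
area = ½ · 107.7544 ≈ 53.877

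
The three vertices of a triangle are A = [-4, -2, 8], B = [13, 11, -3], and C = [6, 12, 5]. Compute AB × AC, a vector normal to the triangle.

(115, -59, 108)

AB = (17, 13, -11)
AC = (10, 14, -3)
i: 13·(-3) - (-11)·14 = -39 - (-154) = 115
j: (-11)·10 - 17·(-3) = -110 - (-51) = -59
k: 17·14 - 13·10 = 238 - 130 = 108
AB × AC = (115, -59, 108)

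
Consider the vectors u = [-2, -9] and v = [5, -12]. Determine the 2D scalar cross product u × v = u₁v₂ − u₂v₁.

(-2)·(-12) - (-9)·5 = 24 - (-45) = 69

69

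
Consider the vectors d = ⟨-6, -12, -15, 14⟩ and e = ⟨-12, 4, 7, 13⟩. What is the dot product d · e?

d · e = (-6)·(-12) + (-12)·4 + (-15)·7 + 14·13 = 72 - 48 - 105 + 182 = 101

101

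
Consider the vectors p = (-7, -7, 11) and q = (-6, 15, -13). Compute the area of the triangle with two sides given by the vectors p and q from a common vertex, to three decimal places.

i: (-7)·(-13) - 11·15 = 91 - 165 = -74
j: 11·(-6) - (-7)·(-13) = -66 - 91 = -157
k: (-7)·15 - (-7)·(-6) = -105 - 42 = -147
p × q = (-74, -157, -147)
|p × q| = √((-74)² + (-157)² + (-147)²) = √51734 ≈ 227.4511
area = ½ · 227.4511 ≈ 113.726

113.726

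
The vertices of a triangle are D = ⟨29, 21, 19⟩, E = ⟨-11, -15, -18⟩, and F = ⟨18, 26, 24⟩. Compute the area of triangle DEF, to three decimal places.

DE = (-40, -36, -37),  DF = (-11, 5, 5)
i: (-36)·5 - (-37)·5 = -180 - (-185) = 5
j: (-37)·(-11) - (-40)·5 = 407 - (-200) = 607
k: (-40)·5 - (-36)·(-11) = -200 - 396 = -596
DE × DF = (5, 607, -596)
|DE × DF| = √723690 ≈ 850.6997
area = ½ · 850.6997 ≈ 425.350

425.350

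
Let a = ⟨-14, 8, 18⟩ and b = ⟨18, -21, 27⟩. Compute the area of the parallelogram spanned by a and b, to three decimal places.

931.740

i: 8·27 - 18·(-21) = 216 - (-378) = 594
j: 18·18 - (-14)·27 = 324 - (-378) = 702
k: (-14)·(-21) - 8·18 = 294 - 144 = 150
a × b = (594, 702, 150)
|a × b| = √(594² + 702² + 150²) = √868140 ≈ 931.7403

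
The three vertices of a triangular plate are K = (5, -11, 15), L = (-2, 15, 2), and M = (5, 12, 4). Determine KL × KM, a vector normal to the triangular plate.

KL = (-7, 26, -13)
KM = (0, 23, -11)
i: 26·(-11) - (-13)·23 = -286 - (-299) = 13
j: (-13)·0 - (-7)·(-11) = 0 - 77 = -77
k: (-7)·23 - 26·0 = -161 - 0 = -161
KL × KM = (13, -77, -161)

(13, -77, -161)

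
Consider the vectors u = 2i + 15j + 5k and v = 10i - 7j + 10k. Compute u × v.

i: 15·10 - 5·(-7) = 150 - (-35) = 185
j: 5·10 - 2·10 = 50 - 20 = 30
k: 2·(-7) - 15·10 = -14 - 150 = -164
u × v = (185, 30, -164)

(185, 30, -164)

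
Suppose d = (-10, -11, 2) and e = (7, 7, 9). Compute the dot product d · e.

-129

d · e = (-10)·7 + (-11)·7 + 2·9 = -70 - 77 + 18 = -129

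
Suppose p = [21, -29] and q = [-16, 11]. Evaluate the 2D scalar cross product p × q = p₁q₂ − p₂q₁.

21·11 - (-29)·(-16) = 231 - 464 = -233

-233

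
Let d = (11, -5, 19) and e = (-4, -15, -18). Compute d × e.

i: (-5)·(-18) - 19·(-15) = 90 - (-285) = 375
j: 19·(-4) - 11·(-18) = -76 - (-198) = 122
k: 11·(-15) - (-5)·(-4) = -165 - 20 = -185
d × e = (375, 122, -185)

(375, 122, -185)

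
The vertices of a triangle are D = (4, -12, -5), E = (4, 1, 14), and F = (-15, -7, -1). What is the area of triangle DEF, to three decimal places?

219.761

DE = (0, 13, 19),  DF = (-19, 5, 4)
i: 13·4 - 19·5 = 52 - 95 = -43
j: 19·(-19) - 0·4 = -361 - 0 = -361
k: 0·5 - 13·(-19) = 0 - (-247) = 247
DE × DF = (-43, -361, 247)
|DE × DF| = √193179 ≈ 439.5213
area = ½ · 439.5213 ≈ 219.761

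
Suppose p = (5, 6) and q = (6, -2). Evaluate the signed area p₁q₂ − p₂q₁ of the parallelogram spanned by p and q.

-46

5·(-2) - 6·6 = -10 - 36 = -46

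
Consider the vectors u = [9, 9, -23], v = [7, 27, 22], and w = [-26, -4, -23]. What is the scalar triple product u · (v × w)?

-23998

v × w:
i: 27·(-23) - 22·(-4) = -621 - (-88) = -533
j: 22·(-26) - 7·(-23) = -572 - (-161) = -411
k: 7·(-4) - 27·(-26) = -28 - (-702) = 674
v × w = (-533, -411, 674)
u · (v × w) = 9·(-533) + 9·(-411) + (-23)·674 = -4797 - 3699 - 15502 = -23998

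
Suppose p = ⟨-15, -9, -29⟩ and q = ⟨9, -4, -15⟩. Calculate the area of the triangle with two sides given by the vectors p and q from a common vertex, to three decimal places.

i: (-9)·(-15) - (-29)·(-4) = 135 - 116 = 19
j: (-29)·9 - (-15)·(-15) = -261 - 225 = -486
k: (-15)·(-4) - (-9)·9 = 60 - (-81) = 141
p × q = (19, -486, 141)
|p × q| = √(19² + (-486)² + 141²) = √256438 ≈ 506.3971
area = ½ · 506.3971 ≈ 253.199

253.199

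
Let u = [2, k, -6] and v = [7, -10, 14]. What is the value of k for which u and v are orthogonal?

-7

u · v = 2·7 + k·(-10) + (-6)·14 = -70 - 10k
Set equal to 0: -10k = 70, so k = -7.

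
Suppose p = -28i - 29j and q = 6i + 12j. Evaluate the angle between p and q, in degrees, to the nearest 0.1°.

p · q = (-28)·6 + (-29)·12 = -168 - 348 = -516
|p|² = 784 + 841 = 1625,  |p| = √1625 ≈ 40.311289
|q|² = 36 + 144 = 180,  |q| = √180 ≈ 13.416408
cos θ = -516 / (40.311289 · 13.416408) ≈ -0.95408
θ = arccos(-0.95408) ≈ 162.6°

162.6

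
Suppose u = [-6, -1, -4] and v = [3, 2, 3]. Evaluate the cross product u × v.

i: (-1)·3 - (-4)·2 = -3 - (-8) = 5
j: (-4)·3 - (-6)·3 = -12 - (-18) = 6
k: (-6)·2 - (-1)·3 = -12 - (-3) = -9
u × v = (5, 6, -9)

(5, 6, -9)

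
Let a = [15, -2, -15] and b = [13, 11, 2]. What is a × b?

i: (-2)·2 - (-15)·11 = -4 - (-165) = 161
j: (-15)·13 - 15·2 = -195 - 30 = -225
k: 15·11 - (-2)·13 = 165 - (-26) = 191
a × b = (161, -225, 191)

(161, -225, 191)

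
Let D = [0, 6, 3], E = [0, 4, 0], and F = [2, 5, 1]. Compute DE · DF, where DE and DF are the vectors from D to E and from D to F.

8

DE = E − D = (0, -2, -3)
DF = F − D = (2, -1, -2)
DE · DF = 0·2 + (-2)·(-1) + (-3)·(-2) = 0 + 2 + 6 = 8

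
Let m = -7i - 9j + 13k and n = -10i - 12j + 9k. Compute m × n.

i: (-9)·9 - 13·(-12) = -81 - (-156) = 75
j: 13·(-10) - (-7)·9 = -130 - (-63) = -67
k: (-7)·(-12) - (-9)·(-10) = 84 - 90 = -6
m × n = (75, -67, -6)

(75, -67, -6)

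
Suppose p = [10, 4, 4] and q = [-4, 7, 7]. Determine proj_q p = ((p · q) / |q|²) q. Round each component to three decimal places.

p · q = 10·(-4) + 4·7 + 4·7 = -40 + 28 + 28 = 16
|q|² = 16 + 49 + 49 = 114
proj_q p = (16/114) · (-4, 7, 7) ≈ (-0.561, 0.982, 0.982)

(-0.561, 0.982, 0.982)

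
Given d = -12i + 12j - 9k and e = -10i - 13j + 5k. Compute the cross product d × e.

i: 12·5 - (-9)·(-13) = 60 - 117 = -57
j: (-9)·(-10) - (-12)·5 = 90 - (-60) = 150
k: (-12)·(-13) - 12·(-10) = 156 - (-120) = 276
d × e = (-57, 150, 276)

(-57, 150, 276)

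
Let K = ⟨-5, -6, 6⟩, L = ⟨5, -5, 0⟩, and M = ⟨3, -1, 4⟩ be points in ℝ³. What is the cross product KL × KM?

KL = (10, 1, -6)
KM = (8, 5, -2)
i: 1·(-2) - (-6)·5 = -2 - (-30) = 28
j: (-6)·8 - 10·(-2) = -48 - (-20) = -28
k: 10·5 - 1·8 = 50 - 8 = 42
KL × KM = (28, -28, 42)

(28, -28, 42)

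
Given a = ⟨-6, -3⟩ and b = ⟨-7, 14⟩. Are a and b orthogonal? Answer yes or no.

yes

a · b = (-6)·(-7) + (-3)·14 = 42 - 42 = 0
Zero, so the vectors are orthogonal.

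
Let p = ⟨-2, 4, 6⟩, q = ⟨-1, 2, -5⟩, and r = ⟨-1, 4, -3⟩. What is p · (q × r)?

q × r:
i: 2·(-3) - (-5)·4 = -6 - (-20) = 14
j: (-5)·(-1) - (-1)·(-3) = 5 - 3 = 2
k: (-1)·4 - 2·(-1) = -4 - (-2) = -2
q × r = (14, 2, -2)
p · (q × r) = (-2)·14 + 4·2 + 6·(-2) = -28 + 8 - 12 = -32

-32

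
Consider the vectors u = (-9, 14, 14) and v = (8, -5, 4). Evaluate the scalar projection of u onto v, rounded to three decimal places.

u · v = (-9)·8 + 14·(-5) + 14·4 = -72 - 70 + 56 = -86
|v| = √(64 + 25 + 16) = √105 ≈ 10.2470
comp_v u = -86 / √105 ≈ -8.393

-8.393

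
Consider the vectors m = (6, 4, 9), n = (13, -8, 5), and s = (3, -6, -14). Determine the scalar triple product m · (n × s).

n × s:
i: (-8)·(-14) - 5·(-6) = 112 - (-30) = 142
j: 5·3 - 13·(-14) = 15 - (-182) = 197
k: 13·(-6) - (-8)·3 = -78 - (-24) = -54
n × s = (142, 197, -54)
m · (n × s) = 6·142 + 4·197 + 9·(-54) = 852 + 788 - 486 = 1154

1154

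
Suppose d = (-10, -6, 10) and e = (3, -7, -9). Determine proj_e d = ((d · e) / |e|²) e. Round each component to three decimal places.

(-1.683, 3.928, 5.050)

d · e = (-10)·3 + (-6)·(-7) + 10·(-9) = -30 + 42 - 90 = -78
|e|² = 9 + 49 + 81 = 139
proj_e d = (-78/139) · (3, -7, -9) ≈ (-1.683, 3.928, 5.050)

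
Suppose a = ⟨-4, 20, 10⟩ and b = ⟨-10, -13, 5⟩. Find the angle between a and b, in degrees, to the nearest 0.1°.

115.9

a · b = (-4)·(-10) + 20·(-13) + 10·5 = 40 - 260 + 50 = -170
|a|² = 16 + 400 + 100 = 516,  |a| = √516 ≈ 22.715633
|b|² = 100 + 169 + 25 = 294,  |b| = √294 ≈ 17.146428
cos θ = -170 / (22.715633 · 17.146428) ≈ -0.43647
θ = arccos(-0.43647) ≈ 115.9°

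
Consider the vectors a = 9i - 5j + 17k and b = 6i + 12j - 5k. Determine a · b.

-91

a · b = 9·6 + (-5)·12 + 17·(-5) = 54 - 60 - 85 = -91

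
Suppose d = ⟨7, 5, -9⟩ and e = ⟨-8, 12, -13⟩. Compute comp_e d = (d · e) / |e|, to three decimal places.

d · e = 7·(-8) + 5·12 + (-9)·(-13) = -56 + 60 + 117 = 121
|e| = √(64 + 144 + 169) = √377 ≈ 19.4165
comp_e d = 121 / √377 ≈ 6.232

6.232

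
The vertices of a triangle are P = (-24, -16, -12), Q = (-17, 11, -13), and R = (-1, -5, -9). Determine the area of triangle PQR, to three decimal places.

276.738

PQ = (7, 27, -1),  PR = (23, 11, 3)
i: 27·3 - (-1)·11 = 81 - (-11) = 92
j: (-1)·23 - 7·3 = -23 - 21 = -44
k: 7·11 - 27·23 = 77 - 621 = -544
PQ × PR = (92, -44, -544)
|PQ × PR| = √306336 ≈ 553.4763
area = ½ · 553.4763 ≈ 276.738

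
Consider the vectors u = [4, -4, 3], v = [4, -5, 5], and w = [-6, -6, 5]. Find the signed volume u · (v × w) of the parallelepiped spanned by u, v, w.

v × w:
i: (-5)·5 - 5·(-6) = -25 - (-30) = 5
j: 5·(-6) - 4·5 = -30 - 20 = -50
k: 4·(-6) - (-5)·(-6) = -24 - 30 = -54
v × w = (5, -50, -54)
u · (v × w) = 4·5 + (-4)·(-50) + 3·(-54) = 20 + 200 - 162 = 58

58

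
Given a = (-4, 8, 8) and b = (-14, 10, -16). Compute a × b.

(-208, -176, 72)

i: 8·(-16) - 8·10 = -128 - 80 = -208
j: 8·(-14) - (-4)·(-16) = -112 - 64 = -176
k: (-4)·10 - 8·(-14) = -40 - (-112) = 72
a × b = (-208, -176, 72)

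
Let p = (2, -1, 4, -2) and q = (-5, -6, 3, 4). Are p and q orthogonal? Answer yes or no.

p · q = 2·(-5) + (-1)·(-6) + 4·3 + (-2)·4 = -10 + 6 + 12 - 8 = 0
Zero, so the vectors are orthogonal.

yes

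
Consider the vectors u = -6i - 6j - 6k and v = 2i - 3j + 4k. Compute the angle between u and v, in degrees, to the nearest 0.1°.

108.8

u · v = (-6)·2 + (-6)·(-3) + (-6)·4 = -12 + 18 - 24 = -18
|u|² = 36 + 36 + 36 = 108,  |u| = √108 ≈ 10.392305
|v|² = 4 + 9 + 16 = 29,  |v| = √29 ≈ 5.385165
cos θ = -18 / (10.392305 · 5.385165) ≈ -0.32163
θ = arccos(-0.32163) ≈ 108.8°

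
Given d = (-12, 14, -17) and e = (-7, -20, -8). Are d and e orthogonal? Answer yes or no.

no

d · e = (-12)·(-7) + 14·(-20) + (-17)·(-8) = 84 - 280 + 136 = -60
Nonzero, so the vectors are not orthogonal.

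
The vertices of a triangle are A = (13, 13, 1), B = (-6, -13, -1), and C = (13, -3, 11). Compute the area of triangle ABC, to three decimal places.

AB = (-19, -26, -2),  AC = (0, -16, 10)
i: (-26)·10 - (-2)·(-16) = -260 - 32 = -292
j: (-2)·0 - (-19)·10 = 0 - (-190) = 190
k: (-19)·(-16) - (-26)·0 = 304 - 0 = 304
AB × AC = (-292, 190, 304)
|AB × AC| = √213780 ≈ 462.3635
area = ½ · 462.3635 ≈ 231.182

231.182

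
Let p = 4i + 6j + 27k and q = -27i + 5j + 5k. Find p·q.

p · q = 4·(-27) + 6·5 + 27·5 = -108 + 30 + 135 = 57

57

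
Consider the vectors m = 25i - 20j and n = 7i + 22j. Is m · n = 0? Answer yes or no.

m · n = 25·7 + (-20)·22 = 175 - 440 = -265
Nonzero, so the vectors are not orthogonal.

no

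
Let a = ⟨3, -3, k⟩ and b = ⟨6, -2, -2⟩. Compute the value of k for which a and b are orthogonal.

12

a · b = 3·6 + (-3)·(-2) + k·(-2) = 24 - 2k
Set equal to 0: -2k = -24, so k = 12.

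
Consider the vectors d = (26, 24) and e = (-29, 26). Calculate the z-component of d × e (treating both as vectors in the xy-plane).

1372

26·26 - 24·(-29) = 676 - (-696) = 1372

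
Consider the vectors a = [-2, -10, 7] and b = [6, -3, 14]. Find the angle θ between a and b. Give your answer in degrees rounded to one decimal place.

a · b = (-2)·6 + (-10)·(-3) + 7·14 = -12 + 30 + 98 = 116
|a|² = 4 + 100 + 49 = 153,  |a| = √153 ≈ 12.369317
|b|² = 36 + 9 + 196 = 241,  |b| = √241 ≈ 15.524175
cos θ = 116 / (12.369317 · 15.524175) ≈ 0.60409
θ = arccos(0.60409) ≈ 52.8°

52.8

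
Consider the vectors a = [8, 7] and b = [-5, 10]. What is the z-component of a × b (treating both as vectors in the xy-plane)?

8·10 - 7·(-5) = 80 - (-35) = 115

115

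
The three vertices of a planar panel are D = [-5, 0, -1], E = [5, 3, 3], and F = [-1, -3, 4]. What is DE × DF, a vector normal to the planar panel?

(27, -34, -42)

DE = (10, 3, 4)
DF = (4, -3, 5)
i: 3·5 - 4·(-3) = 15 - (-12) = 27
j: 4·4 - 10·5 = 16 - 50 = -34
k: 10·(-3) - 3·4 = -30 - 12 = -42
DE × DF = (27, -34, -42)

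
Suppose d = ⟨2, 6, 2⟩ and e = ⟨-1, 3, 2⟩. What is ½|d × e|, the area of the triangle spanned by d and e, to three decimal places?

7.348

i: 6·2 - 2·3 = 12 - 6 = 6
j: 2·(-1) - 2·2 = -2 - 4 = -6
k: 2·3 - 6·(-1) = 6 - (-6) = 12
d × e = (6, -6, 12)
|d × e| = √(6² + (-6)² + 12²) = √216 ≈ 14.6969
area = ½ · 14.6969 ≈ 7.348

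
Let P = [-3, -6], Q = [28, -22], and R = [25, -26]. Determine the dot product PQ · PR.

PQ = Q − P = (31, -16)
PR = R − P = (28, -20)
PQ · PR = 31·28 + (-16)·(-20) = 868 + 320 = 1188

1188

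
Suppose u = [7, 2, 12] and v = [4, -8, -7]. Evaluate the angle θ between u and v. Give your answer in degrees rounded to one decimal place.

u · v = 7·4 + 2·(-8) + 12·(-7) = 28 - 16 - 84 = -72
|u|² = 49 + 4 + 144 = 197,  |u| = √197 ≈ 14.035669
|v|² = 16 + 64 + 49 = 129,  |v| = √129 ≈ 11.357817
cos θ = -72 / (14.035669 · 11.357817) ≈ -0.45165
θ = arccos(-0.45165) ≈ 116.8°

116.8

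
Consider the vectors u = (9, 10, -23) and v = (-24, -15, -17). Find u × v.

i: 10·(-17) - (-23)·(-15) = -170 - 345 = -515
j: (-23)·(-24) - 9·(-17) = 552 - (-153) = 705
k: 9·(-15) - 10·(-24) = -135 - (-240) = 105
u × v = (-515, 705, 105)

(-515, 705, 105)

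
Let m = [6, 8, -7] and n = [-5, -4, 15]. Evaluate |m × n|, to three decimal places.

108.374

i: 8·15 - (-7)·(-4) = 120 - 28 = 92
j: (-7)·(-5) - 6·15 = 35 - 90 = -55
k: 6·(-4) - 8·(-5) = -24 - (-40) = 16
m × n = (92, -55, 16)
|m × n| = √(92² + (-55)² + 16²) = √11745 ≈ 108.3744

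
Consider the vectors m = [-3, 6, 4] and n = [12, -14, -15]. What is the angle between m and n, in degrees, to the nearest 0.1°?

m · n = (-3)·12 + 6·(-14) + 4·(-15) = -36 - 84 - 60 = -180
|m|² = 9 + 36 + 16 = 61,  |m| = √61 ≈ 7.810250
|n|² = 144 + 196 + 225 = 565,  |n| = √565 ≈ 23.769729
cos θ = -180 / (7.810250 · 23.769729) ≈ -0.96958
θ = arccos(-0.96958) ≈ 165.8°

165.8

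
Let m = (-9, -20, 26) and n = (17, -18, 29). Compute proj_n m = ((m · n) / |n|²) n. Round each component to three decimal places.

(11.236, -11.897, 19.167)

m · n = (-9)·17 + (-20)·(-18) + 26·29 = -153 + 360 + 754 = 961
|n|² = 289 + 324 + 841 = 1454
proj_n m = (961/1454) · (17, -18, 29) ≈ (11.236, -11.897, 19.167)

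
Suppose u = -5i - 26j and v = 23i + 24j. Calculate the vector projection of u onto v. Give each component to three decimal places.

(-15.382, -16.051)

u · v = (-5)·23 + (-26)·24 = -115 - 624 = -739
|v|² = 529 + 576 = 1105
proj_v u = (-739/1105) · (23, 24) ≈ (-15.382, -16.051)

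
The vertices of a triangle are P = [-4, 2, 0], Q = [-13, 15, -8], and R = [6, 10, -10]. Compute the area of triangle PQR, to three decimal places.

136.070

PQ = (-9, 13, -8),  PR = (10, 8, -10)
i: 13·(-10) - (-8)·8 = -130 - (-64) = -66
j: (-8)·10 - (-9)·(-10) = -80 - 90 = -170
k: (-9)·8 - 13·10 = -72 - 130 = -202
PQ × PR = (-66, -170, -202)
|PQ × PR| = √74060 ≈ 272.1397
area = ½ · 272.1397 ≈ 136.070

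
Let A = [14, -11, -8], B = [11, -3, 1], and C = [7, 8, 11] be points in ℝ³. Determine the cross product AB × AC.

AB = (-3, 8, 9)
AC = (-7, 19, 19)
i: 8·19 - 9·19 = 152 - 171 = -19
j: 9·(-7) - (-3)·19 = -63 - (-57) = -6
k: (-3)·19 - 8·(-7) = -57 - (-56) = -1
AB × AC = (-19, -6, -1)

(-19, -6, -1)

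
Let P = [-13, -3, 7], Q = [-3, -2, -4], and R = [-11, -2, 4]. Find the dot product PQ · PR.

PQ = Q − P = (10, 1, -11)
PR = R − P = (2, 1, -3)
PQ · PR = 10·2 + 1·1 + (-11)·(-3) = 20 + 1 + 33 = 54

54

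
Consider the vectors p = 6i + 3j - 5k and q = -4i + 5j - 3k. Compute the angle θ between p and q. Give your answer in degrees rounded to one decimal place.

84.2

p · q = 6·(-4) + 3·5 + (-5)·(-3) = -24 + 15 + 15 = 6
|p|² = 36 + 9 + 25 = 70,  |p| = √70 ≈ 8.366600
|q|² = 16 + 25 + 9 = 50,  |q| = √50 ≈ 7.071068
cos θ = 6 / (8.366600 · 7.071068) ≈ 0.10142
θ = arccos(0.10142) ≈ 84.2°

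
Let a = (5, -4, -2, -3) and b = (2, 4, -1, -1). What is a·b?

-1

a · b = 5·2 + (-4)·4 + (-2)·(-1) + (-3)·(-1) = 10 - 16 + 2 + 3 = -1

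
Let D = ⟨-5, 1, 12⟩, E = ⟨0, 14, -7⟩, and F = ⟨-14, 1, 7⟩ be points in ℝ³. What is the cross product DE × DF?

(-65, 196, 117)

DE = (5, 13, -19)
DF = (-9, 0, -5)
i: 13·(-5) - (-19)·0 = -65 - 0 = -65
j: (-19)·(-9) - 5·(-5) = 171 - (-25) = 196
k: 5·0 - 13·(-9) = 0 - (-117) = 117
DE × DF = (-65, 196, 117)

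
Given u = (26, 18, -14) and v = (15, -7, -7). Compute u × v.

(-224, -28, -452)

i: 18·(-7) - (-14)·(-7) = -126 - 98 = -224
j: (-14)·15 - 26·(-7) = -210 - (-182) = -28
k: 26·(-7) - 18·15 = -182 - 270 = -452
u × v = (-224, -28, -452)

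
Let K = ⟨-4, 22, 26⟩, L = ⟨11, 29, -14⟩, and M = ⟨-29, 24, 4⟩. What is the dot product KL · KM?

519

KL = L − K = (15, 7, -40)
KM = M − K = (-25, 2, -22)
KL · KM = 15·(-25) + 7·2 + (-40)·(-22) = -375 + 14 + 880 = 519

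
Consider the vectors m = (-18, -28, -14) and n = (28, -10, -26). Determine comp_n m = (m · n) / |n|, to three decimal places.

3.545

m · n = (-18)·28 + (-28)·(-10) + (-14)·(-26) = -504 + 280 + 364 = 140
|n| = √(784 + 100 + 676) = √1560 ≈ 39.4968
comp_n m = 140 / √1560 ≈ 3.545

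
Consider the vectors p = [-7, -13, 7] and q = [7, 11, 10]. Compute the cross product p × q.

i: (-13)·10 - 7·11 = -130 - 77 = -207
j: 7·7 - (-7)·10 = 49 - (-70) = 119
k: (-7)·11 - (-13)·7 = -77 - (-91) = 14
p × q = (-207, 119, 14)

(-207, 119, 14)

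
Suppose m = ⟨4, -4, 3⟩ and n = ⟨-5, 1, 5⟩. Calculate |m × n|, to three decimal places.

i: (-4)·5 - 3·1 = -20 - 3 = -23
j: 3·(-5) - 4·5 = -15 - 20 = -35
k: 4·1 - (-4)·(-5) = 4 - 20 = -16
m × n = (-23, -35, -16)
|m × n| = √((-23)² + (-35)² + (-16)²) = √2010 ≈ 44.8330

44.833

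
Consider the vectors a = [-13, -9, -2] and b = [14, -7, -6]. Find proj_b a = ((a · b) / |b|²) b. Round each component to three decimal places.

(-5.331, 2.665, 2.285)

a · b = (-13)·14 + (-9)·(-7) + (-2)·(-6) = -182 + 63 + 12 = -107
|b|² = 196 + 49 + 36 = 281
proj_b a = (-107/281) · (14, -7, -6) ≈ (-5.331, 2.665, 2.285)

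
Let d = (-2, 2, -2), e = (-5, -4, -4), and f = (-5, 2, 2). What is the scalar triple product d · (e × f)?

e × f:
i: (-4)·2 - (-4)·2 = -8 - (-8) = 0
j: (-4)·(-5) - (-5)·2 = 20 - (-10) = 30
k: (-5)·2 - (-4)·(-5) = -10 - 20 = -30
e × f = (0, 30, -30)
d · (e × f) = (-2)·0 + 2·30 + (-2)·(-30) = 0 + 60 + 60 = 120

120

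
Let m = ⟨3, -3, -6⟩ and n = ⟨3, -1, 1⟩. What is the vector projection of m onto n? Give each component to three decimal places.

m · n = 3·3 + (-3)·(-1) + (-6)·1 = 9 + 3 - 6 = 6
|n|² = 9 + 1 + 1 = 11
proj_n m = (6/11) · (3, -1, 1) ≈ (1.636, -0.545, 0.545)

(1.636, -0.545, 0.545)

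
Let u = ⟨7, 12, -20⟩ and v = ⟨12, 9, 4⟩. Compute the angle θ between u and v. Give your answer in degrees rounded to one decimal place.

u · v = 7·12 + 12·9 + (-20)·4 = 84 + 108 - 80 = 112
|u|² = 49 + 144 + 400 = 593,  |u| = √593 ≈ 24.351591
|v|² = 144 + 81 + 16 = 241,  |v| = √241 ≈ 15.524175
cos θ = 112 / (24.351591 · 15.524175) ≈ 0.29627
θ = arccos(0.29627) ≈ 72.8°

72.8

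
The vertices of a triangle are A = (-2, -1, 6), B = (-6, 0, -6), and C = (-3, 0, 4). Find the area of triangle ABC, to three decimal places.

AB = (-4, 1, -12),  AC = (-1, 1, -2)
i: 1·(-2) - (-12)·1 = -2 - (-12) = 10
j: (-12)·(-1) - (-4)·(-2) = 12 - 8 = 4
k: (-4)·1 - 1·(-1) = -4 - (-1) = -3
AB × AC = (10, 4, -3)
|AB × AC| = √125 ≈ 11.1803
area = ½ · 11.1803 ≈ 5.590

5.590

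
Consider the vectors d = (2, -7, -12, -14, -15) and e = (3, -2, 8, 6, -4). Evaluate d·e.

-100

d · e = 2·3 + (-7)·(-2) + (-12)·8 + (-14)·6 + (-15)·(-4) = 6 + 14 - 96 - 84 + 60 = -100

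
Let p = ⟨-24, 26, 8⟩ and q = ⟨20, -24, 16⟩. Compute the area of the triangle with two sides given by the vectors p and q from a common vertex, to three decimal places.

i: 26·16 - 8·(-24) = 416 - (-192) = 608
j: 8·20 - (-24)·16 = 160 - (-384) = 544
k: (-24)·(-24) - 26·20 = 576 - 520 = 56
p × q = (608, 544, 56)
|p × q| = √(608² + 544² + 56²) = √668736 ≈ 817.7628
area = ½ · 817.7628 ≈ 408.881

408.881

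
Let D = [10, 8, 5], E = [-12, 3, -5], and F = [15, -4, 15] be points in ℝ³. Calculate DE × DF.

DE = (-22, -5, -10)
DF = (5, -12, 10)
i: (-5)·10 - (-10)·(-12) = -50 - 120 = -170
j: (-10)·5 - (-22)·10 = -50 - (-220) = 170
k: (-22)·(-12) - (-5)·5 = 264 - (-25) = 289
DE × DF = (-170, 170, 289)

(-170, 170, 289)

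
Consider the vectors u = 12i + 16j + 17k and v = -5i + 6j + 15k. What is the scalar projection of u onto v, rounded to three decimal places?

u · v = 12·(-5) + 16·6 + 17·15 = -60 + 96 + 255 = 291
|v| = √(25 + 36 + 225) = √286 ≈ 16.9115
comp_v u = 291 / √286 ≈ 17.207

17.207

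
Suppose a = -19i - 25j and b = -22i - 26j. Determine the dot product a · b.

a · b = (-19)·(-22) + (-25)·(-26) = 418 + 650 = 1068

1068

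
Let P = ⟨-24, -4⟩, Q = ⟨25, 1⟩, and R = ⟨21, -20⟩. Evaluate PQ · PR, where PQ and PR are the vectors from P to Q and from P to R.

2125

PQ = Q − P = (49, 5)
PR = R − P = (45, -16)
PQ · PR = 49·45 + 5·(-16) = 2205 - 80 = 2125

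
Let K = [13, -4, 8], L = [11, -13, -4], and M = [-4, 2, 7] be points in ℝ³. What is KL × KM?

(81, 202, -165)

KL = (-2, -9, -12)
KM = (-17, 6, -1)
i: (-9)·(-1) - (-12)·6 = 9 - (-72) = 81
j: (-12)·(-17) - (-2)·(-1) = 204 - 2 = 202
k: (-2)·6 - (-9)·(-17) = -12 - 153 = -165
KL × KM = (81, 202, -165)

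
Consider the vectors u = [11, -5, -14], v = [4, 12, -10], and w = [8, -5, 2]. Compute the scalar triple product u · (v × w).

1778

v × w:
i: 12·2 - (-10)·(-5) = 24 - 50 = -26
j: (-10)·8 - 4·2 = -80 - 8 = -88
k: 4·(-5) - 12·8 = -20 - 96 = -116
v × w = (-26, -88, -116)
u · (v × w) = 11·(-26) + (-5)·(-88) + (-14)·(-116) = -286 + 440 + 1624 = 1778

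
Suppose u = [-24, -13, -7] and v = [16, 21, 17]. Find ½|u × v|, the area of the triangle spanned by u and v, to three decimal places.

i: (-13)·17 - (-7)·21 = -221 - (-147) = -74
j: (-7)·16 - (-24)·17 = -112 - (-408) = 296
k: (-24)·21 - (-13)·16 = -504 - (-208) = -296
u × v = (-74, 296, -296)
|u × v| = √((-74)² + 296² + (-296)²) = √180708 ≈ 425.0976
area = ½ · 425.0976 ≈ 212.549

212.549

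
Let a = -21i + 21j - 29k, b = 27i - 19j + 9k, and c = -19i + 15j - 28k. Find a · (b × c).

2672

b × c:
i: (-19)·(-28) - 9·15 = 532 - 135 = 397
j: 9·(-19) - 27·(-28) = -171 - (-756) = 585
k: 27·15 - (-19)·(-19) = 405 - 361 = 44
b × c = (397, 585, 44)
a · (b × c) = (-21)·397 + 21·585 + (-29)·44 = -8337 + 12285 - 1276 = 2672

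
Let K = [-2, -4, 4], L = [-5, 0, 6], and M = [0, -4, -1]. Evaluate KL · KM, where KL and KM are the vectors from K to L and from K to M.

KL = L − K = (-3, 4, 2)
KM = M − K = (2, 0, -5)
KL · KM = (-3)·2 + 4·0 + 2·(-5) = -6 + 0 - 10 = -16

-16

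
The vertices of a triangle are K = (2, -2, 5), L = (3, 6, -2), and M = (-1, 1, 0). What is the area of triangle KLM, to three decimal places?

21.012

KL = (1, 8, -7),  KM = (-3, 3, -5)
i: 8·(-5) - (-7)·3 = -40 - (-21) = -19
j: (-7)·(-3) - 1·(-5) = 21 - (-5) = 26
k: 1·3 - 8·(-3) = 3 - (-24) = 27
KL × KM = (-19, 26, 27)
|KL × KM| = √1766 ≈ 42.0238
area = ½ · 42.0238 ≈ 21.012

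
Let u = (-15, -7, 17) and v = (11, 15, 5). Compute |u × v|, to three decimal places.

i: (-7)·5 - 17·15 = -35 - 255 = -290
j: 17·11 - (-15)·5 = 187 - (-75) = 262
k: (-15)·15 - (-7)·11 = -225 - (-77) = -148
u × v = (-290, 262, -148)
|u × v| = √((-290)² + 262² + (-148)²) = √174648 ≈ 417.9091

417.909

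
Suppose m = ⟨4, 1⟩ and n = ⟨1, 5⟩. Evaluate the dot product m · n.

m · n = 4·1 + 1·5 = 4 + 5 = 9

9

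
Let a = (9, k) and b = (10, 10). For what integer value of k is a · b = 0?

a · b = 9·10 + k·10 = 90 + 10k
Set equal to 0: 10k = -90, so k = -9.

-9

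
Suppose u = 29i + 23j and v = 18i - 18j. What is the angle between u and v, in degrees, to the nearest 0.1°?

u · v = 29·18 + 23·(-18) = 522 - 414 = 108
|u|² = 841 + 529 = 1370,  |u| = √1370 ≈ 37.013511
|v|² = 324 + 324 = 648,  |v| = √648 ≈ 25.455844
cos θ = 108 / (37.013511 · 25.455844) ≈ 0.11462
θ = arccos(0.11462) ≈ 83.4°

83.4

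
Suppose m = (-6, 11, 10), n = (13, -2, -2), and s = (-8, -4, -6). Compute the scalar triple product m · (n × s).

330

n × s:
i: (-2)·(-6) - (-2)·(-4) = 12 - 8 = 4
j: (-2)·(-8) - 13·(-6) = 16 - (-78) = 94
k: 13·(-4) - (-2)·(-8) = -52 - 16 = -68
n × s = (4, 94, -68)
m · (n × s) = (-6)·4 + 11·94 + 10·(-68) = -24 + 1034 - 680 = 330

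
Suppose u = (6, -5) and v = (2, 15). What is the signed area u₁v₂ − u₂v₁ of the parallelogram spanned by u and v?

100

6·15 - (-5)·2 = 90 - (-10) = 100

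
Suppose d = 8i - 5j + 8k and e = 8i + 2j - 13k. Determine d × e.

(49, 168, 56)

i: (-5)·(-13) - 8·2 = 65 - 16 = 49
j: 8·8 - 8·(-13) = 64 - (-104) = 168
k: 8·2 - (-5)·8 = 16 - (-40) = 56
d × e = (49, 168, 56)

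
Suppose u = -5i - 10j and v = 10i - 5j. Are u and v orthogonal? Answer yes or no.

u · v = (-5)·10 + (-10)·(-5) = -50 + 50 = 0
Zero, so the vectors are orthogonal.

yes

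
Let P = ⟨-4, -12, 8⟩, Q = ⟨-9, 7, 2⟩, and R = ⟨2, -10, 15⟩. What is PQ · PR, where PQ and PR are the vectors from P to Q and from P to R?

PQ = Q − P = (-5, 19, -6)
PR = R − P = (6, 2, 7)
PQ · PR = (-5)·6 + 19·2 + (-6)·7 = -30 + 38 - 42 = -34

-34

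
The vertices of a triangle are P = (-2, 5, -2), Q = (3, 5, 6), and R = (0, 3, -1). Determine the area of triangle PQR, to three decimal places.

10.920

PQ = (5, 0, 8),  PR = (2, -2, 1)
i: 0·1 - 8·(-2) = 0 - (-16) = 16
j: 8·2 - 5·1 = 16 - 5 = 11
k: 5·(-2) - 0·2 = -10 - 0 = -10
PQ × PR = (16, 11, -10)
|PQ × PR| = √477 ≈ 21.8403
area = ½ · 21.8403 ≈ 10.920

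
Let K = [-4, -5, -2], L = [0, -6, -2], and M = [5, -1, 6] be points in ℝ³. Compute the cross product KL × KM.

KL = (4, -1, 0)
KM = (9, 4, 8)
i: (-1)·8 - 0·4 = -8 - 0 = -8
j: 0·9 - 4·8 = 0 - 32 = -32
k: 4·4 - (-1)·9 = 16 - (-9) = 25
KL × KM = (-8, -32, 25)

(-8, -32, 25)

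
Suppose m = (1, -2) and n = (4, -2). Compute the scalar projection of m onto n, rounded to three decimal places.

m · n = 1·4 + (-2)·(-2) = 4 + 4 = 8
|n| = √(16 + 4) = √20 ≈ 4.4721
comp_n m = 8 / √20 ≈ 1.789

1.789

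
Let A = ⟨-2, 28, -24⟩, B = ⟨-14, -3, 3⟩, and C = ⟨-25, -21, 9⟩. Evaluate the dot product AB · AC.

AB = B − A = (-12, -31, 27)
AC = C − A = (-23, -49, 33)
AB · AC = (-12)·(-23) + (-31)·(-49) + 27·33 = 276 + 1519 + 891 = 2686

2686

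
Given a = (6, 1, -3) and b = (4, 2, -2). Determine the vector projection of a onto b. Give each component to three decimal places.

(5.333, 2.667, -2.667)

a · b = 6·4 + 1·2 + (-3)·(-2) = 24 + 2 + 6 = 32
|b|² = 16 + 4 + 4 = 24
proj_b a = (32/24) · (4, 2, -2) ≈ (5.333, 2.667, -2.667)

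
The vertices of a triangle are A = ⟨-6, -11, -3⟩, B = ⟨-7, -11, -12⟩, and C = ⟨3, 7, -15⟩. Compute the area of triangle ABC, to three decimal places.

93.831

AB = (-1, 0, -9),  AC = (9, 18, -12)
i: 0·(-12) - (-9)·18 = 0 - (-162) = 162
j: (-9)·9 - (-1)·(-12) = -81 - 12 = -93
k: (-1)·18 - 0·9 = -18 - 0 = -18
AB × AC = (162, -93, -18)
|AB × AC| = √35217 ≈ 187.6619
area = ½ · 187.6619 ≈ 93.831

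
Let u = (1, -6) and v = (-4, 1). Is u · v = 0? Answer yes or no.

no

u · v = 1·(-4) + (-6)·1 = -4 - 6 = -10
Nonzero, so the vectors are not orthogonal.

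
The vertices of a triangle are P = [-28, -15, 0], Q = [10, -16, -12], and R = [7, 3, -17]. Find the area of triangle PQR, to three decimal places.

PQ = (38, -1, -12),  PR = (35, 18, -17)
i: (-1)·(-17) - (-12)·18 = 17 - (-216) = 233
j: (-12)·35 - 38·(-17) = -420 - (-646) = 226
k: 38·18 - (-1)·35 = 684 - (-35) = 719
PQ × PR = (233, 226, 719)
|PQ × PR| = √622326 ≈ 788.8764
area = ½ · 788.8764 ≈ 394.438

394.438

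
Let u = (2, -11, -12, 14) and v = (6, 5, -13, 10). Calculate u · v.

u · v = 2·6 + (-11)·5 + (-12)·(-13) + 14·10 = 12 - 55 + 156 + 140 = 253

253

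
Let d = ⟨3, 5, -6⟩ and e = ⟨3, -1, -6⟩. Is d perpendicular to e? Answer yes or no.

no

d · e = 3·3 + 5·(-1) + (-6)·(-6) = 9 - 5 + 36 = 40
Nonzero, so the vectors are not orthogonal.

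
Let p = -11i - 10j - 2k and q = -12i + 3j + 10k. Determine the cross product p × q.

(-94, 134, -153)

i: (-10)·10 - (-2)·3 = -100 - (-6) = -94
j: (-2)·(-12) - (-11)·10 = 24 - (-110) = 134
k: (-11)·3 - (-10)·(-12) = -33 - 120 = -153
p × q = (-94, 134, -153)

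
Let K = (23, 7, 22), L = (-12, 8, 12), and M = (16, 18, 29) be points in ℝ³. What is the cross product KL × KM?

KL = (-35, 1, -10)
KM = (-7, 11, 7)
i: 1·7 - (-10)·11 = 7 - (-110) = 117
j: (-10)·(-7) - (-35)·7 = 70 - (-245) = 315
k: (-35)·11 - 1·(-7) = -385 - (-7) = -378
KL × KM = (117, 315, -378)

(117, 315, -378)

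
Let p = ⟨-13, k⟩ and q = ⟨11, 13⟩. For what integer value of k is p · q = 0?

11

p · q = (-13)·11 + k·13 = -143 + 13k
Set equal to 0: 13k = 143, so k = 11.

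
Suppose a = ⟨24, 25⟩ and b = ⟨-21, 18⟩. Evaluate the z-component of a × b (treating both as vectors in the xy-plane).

957

24·18 - 25·(-21) = 432 - (-525) = 957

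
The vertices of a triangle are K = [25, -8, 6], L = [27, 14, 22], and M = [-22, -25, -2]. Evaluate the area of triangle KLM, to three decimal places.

KL = (2, 22, 16),  KM = (-47, -17, -8)
i: 22·(-8) - 16·(-17) = -176 - (-272) = 96
j: 16·(-47) - 2·(-8) = -752 - (-16) = -736
k: 2·(-17) - 22·(-47) = -34 - (-1034) = 1000
KL × KM = (96, -736, 1000)
|KL × KM| = √1550912 ≈ 1245.3562
area = ½ · 1245.3562 ≈ 622.678

622.678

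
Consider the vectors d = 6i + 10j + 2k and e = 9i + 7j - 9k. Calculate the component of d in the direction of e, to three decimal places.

d · e = 6·9 + 10·7 + 2·(-9) = 54 + 70 - 18 = 106
|e| = √(81 + 49 + 81) = √211 ≈ 14.5258
comp_e d = 106 / √211 ≈ 7.297

7.297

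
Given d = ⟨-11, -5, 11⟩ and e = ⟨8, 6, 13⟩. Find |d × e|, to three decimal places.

i: (-5)·13 - 11·6 = -65 - 66 = -131
j: 11·8 - (-11)·13 = 88 - (-143) = 231
k: (-11)·6 - (-5)·8 = -66 - (-40) = -26
d × e = (-131, 231, -26)
|d × e| = √((-131)² + 231² + (-26)²) = √71198 ≈ 266.8295

266.830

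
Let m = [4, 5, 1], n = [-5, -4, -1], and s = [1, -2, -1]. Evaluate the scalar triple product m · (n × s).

n × s:
i: (-4)·(-1) - (-1)·(-2) = 4 - 2 = 2
j: (-1)·1 - (-5)·(-1) = -1 - 5 = -6
k: (-5)·(-2) - (-4)·1 = 10 - (-4) = 14
n × s = (2, -6, 14)
m · (n × s) = 4·2 + 5·(-6) + 1·14 = 8 - 30 + 14 = -8

-8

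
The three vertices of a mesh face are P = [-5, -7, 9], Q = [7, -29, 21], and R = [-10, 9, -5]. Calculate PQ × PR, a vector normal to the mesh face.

PQ = (12, -22, 12)
PR = (-5, 16, -14)
i: (-22)·(-14) - 12·16 = 308 - 192 = 116
j: 12·(-5) - 12·(-14) = -60 - (-168) = 108
k: 12·16 - (-22)·(-5) = 192 - 110 = 82
PQ × PR = (116, 108, 82)

(116, 108, 82)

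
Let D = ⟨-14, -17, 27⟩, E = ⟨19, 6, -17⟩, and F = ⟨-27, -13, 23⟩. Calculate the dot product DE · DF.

-161

DE = E − D = (33, 23, -44)
DF = F − D = (-13, 4, -4)
DE · DF = 33·(-13) + 23·4 + (-44)·(-4) = -429 + 92 + 176 = -161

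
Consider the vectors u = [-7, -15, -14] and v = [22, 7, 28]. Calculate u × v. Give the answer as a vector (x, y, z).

i: (-15)·28 - (-14)·7 = -420 - (-98) = -322
j: (-14)·22 - (-7)·28 = -308 - (-196) = -112
k: (-7)·7 - (-15)·22 = -49 - (-330) = 281
u × v = (-322, -112, 281)

(-322, -112, 281)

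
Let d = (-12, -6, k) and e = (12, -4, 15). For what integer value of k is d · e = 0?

d · e = (-12)·12 + (-6)·(-4) + k·15 = -120 + 15k
Set equal to 0: 15k = 120, so k = 8.

8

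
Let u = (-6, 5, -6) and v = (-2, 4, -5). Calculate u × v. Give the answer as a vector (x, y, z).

i: 5·(-5) - (-6)·4 = -25 - (-24) = -1
j: (-6)·(-2) - (-6)·(-5) = 12 - 30 = -18
k: (-6)·4 - 5·(-2) = -24 - (-10) = -14
u × v = (-1, -18, -14)

(-1, -18, -14)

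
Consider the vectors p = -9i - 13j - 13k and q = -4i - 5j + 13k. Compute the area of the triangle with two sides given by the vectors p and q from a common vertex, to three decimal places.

144.366

i: (-13)·13 - (-13)·(-5) = -169 - 65 = -234
j: (-13)·(-4) - (-9)·13 = 52 - (-117) = 169
k: (-9)·(-5) - (-13)·(-4) = 45 - 52 = -7
p × q = (-234, 169, -7)
|p × q| = √((-234)² + 169² + (-7)²) = √83366 ≈ 288.7317
area = ½ · 288.7317 ≈ 144.366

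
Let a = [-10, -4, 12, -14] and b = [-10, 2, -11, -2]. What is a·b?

a · b = (-10)·(-10) + (-4)·2 + 12·(-11) + (-14)·(-2) = 100 - 8 - 132 + 28 = -12

-12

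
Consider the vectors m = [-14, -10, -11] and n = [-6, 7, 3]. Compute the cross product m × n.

i: (-10)·3 - (-11)·7 = -30 - (-77) = 47
j: (-11)·(-6) - (-14)·3 = 66 - (-42) = 108
k: (-14)·7 - (-10)·(-6) = -98 - 60 = -158
m × n = (47, 108, -158)

(47, 108, -158)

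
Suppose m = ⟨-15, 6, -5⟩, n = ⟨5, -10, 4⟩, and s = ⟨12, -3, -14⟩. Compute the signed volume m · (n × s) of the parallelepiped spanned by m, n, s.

-2097

n × s:
i: (-10)·(-14) - 4·(-3) = 140 - (-12) = 152
j: 4·12 - 5·(-14) = 48 - (-70) = 118
k: 5·(-3) - (-10)·12 = -15 - (-120) = 105
n × s = (152, 118, 105)
m · (n × s) = (-15)·152 + 6·118 + (-5)·105 = -2280 + 708 - 525 = -2097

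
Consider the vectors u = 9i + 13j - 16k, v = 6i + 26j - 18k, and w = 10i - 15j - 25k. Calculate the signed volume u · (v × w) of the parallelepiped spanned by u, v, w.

v × w:
i: 26·(-25) - (-18)·(-15) = -650 - 270 = -920
j: (-18)·10 - 6·(-25) = -180 - (-150) = -30
k: 6·(-15) - 26·10 = -90 - 260 = -350
v × w = (-920, -30, -350)
u · (v × w) = 9·(-920) + 13·(-30) + (-16)·(-350) = -8280 - 390 + 5600 = -3070

-3070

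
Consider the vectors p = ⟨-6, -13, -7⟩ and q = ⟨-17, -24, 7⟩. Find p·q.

p · q = (-6)·(-17) + (-13)·(-24) + (-7)·7 = 102 + 312 - 49 = 365

365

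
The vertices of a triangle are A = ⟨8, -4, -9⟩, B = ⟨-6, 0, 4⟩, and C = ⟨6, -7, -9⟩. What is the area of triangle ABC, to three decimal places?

AB = (-14, 4, 13),  AC = (-2, -3, 0)
i: 4·0 - 13·(-3) = 0 - (-39) = 39
j: 13·(-2) - (-14)·0 = -26 - 0 = -26
k: (-14)·(-3) - 4·(-2) = 42 - (-8) = 50
AB × AC = (39, -26, 50)
|AB × AC| = √4697 ≈ 68.5347
area = ½ · 68.5347 ≈ 34.267

34.267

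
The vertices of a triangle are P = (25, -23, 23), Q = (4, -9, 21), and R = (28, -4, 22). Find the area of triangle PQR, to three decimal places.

221.239

PQ = (-21, 14, -2),  PR = (3, 19, -1)
i: 14·(-1) - (-2)·19 = -14 - (-38) = 24
j: (-2)·3 - (-21)·(-1) = -6 - 21 = -27
k: (-21)·19 - 14·3 = -399 - 42 = -441
PQ × PR = (24, -27, -441)
|PQ × PR| = √195786 ≈ 442.4771
area = ½ · 442.4771 ≈ 221.239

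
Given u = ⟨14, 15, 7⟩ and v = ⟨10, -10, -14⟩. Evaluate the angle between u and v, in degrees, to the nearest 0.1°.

u · v = 14·10 + 15·(-10) + 7·(-14) = 140 - 150 - 98 = -108
|u|² = 196 + 225 + 49 = 470,  |u| = √470 ≈ 21.679483
|v|² = 100 + 100 + 196 = 396,  |v| = √396 ≈ 19.899749
cos θ = -108 / (21.679483 · 19.899749) ≈ -0.25034
θ = arccos(-0.25034) ≈ 104.5°

104.5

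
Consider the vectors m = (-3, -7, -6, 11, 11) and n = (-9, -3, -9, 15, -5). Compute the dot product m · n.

212

m · n = (-3)·(-9) + (-7)·(-3) + (-6)·(-9) + 11·15 + 11·(-5) = 27 + 21 + 54 + 165 - 55 = 212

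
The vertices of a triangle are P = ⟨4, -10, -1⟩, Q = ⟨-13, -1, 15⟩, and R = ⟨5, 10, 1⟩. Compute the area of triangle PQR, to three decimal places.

PQ = (-17, 9, 16),  PR = (1, 20, 2)
i: 9·2 - 16·20 = 18 - 320 = -302
j: 16·1 - (-17)·2 = 16 - (-34) = 50
k: (-17)·20 - 9·1 = -340 - 9 = -349
PQ × PR = (-302, 50, -349)
|PQ × PR| = √215505 ≈ 464.2252
area = ½ · 464.2252 ≈ 232.113

232.113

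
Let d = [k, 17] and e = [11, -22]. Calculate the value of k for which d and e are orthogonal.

34

d · e = k·11 + 17·(-22) = -374 + 11k
Set equal to 0: 11k = 374, so k = 34.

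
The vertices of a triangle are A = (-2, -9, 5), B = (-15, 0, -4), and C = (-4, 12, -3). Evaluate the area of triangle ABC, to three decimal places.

146.723

AB = (-13, 9, -9),  AC = (-2, 21, -8)
i: 9·(-8) - (-9)·21 = -72 - (-189) = 117
j: (-9)·(-2) - (-13)·(-8) = 18 - 104 = -86
k: (-13)·21 - 9·(-2) = -273 - (-18) = -255
AB × AC = (117, -86, -255)
|AB × AC| = √86110 ≈ 293.4451
area = ½ · 293.4451 ≈ 146.723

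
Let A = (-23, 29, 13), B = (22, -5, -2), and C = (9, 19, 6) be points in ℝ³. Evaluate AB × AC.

AB = (45, -34, -15)
AC = (32, -10, -7)
i: (-34)·(-7) - (-15)·(-10) = 238 - 150 = 88
j: (-15)·32 - 45·(-7) = -480 - (-315) = -165
k: 45·(-10) - (-34)·32 = -450 - (-1088) = 638
AB × AC = (88, -165, 638)

(88, -165, 638)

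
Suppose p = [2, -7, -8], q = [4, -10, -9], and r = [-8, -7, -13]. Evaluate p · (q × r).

130

q × r:
i: (-10)·(-13) - (-9)·(-7) = 130 - 63 = 67
j: (-9)·(-8) - 4·(-13) = 72 - (-52) = 124
k: 4·(-7) - (-10)·(-8) = -28 - 80 = -108
q × r = (67, 124, -108)
p · (q × r) = 2·67 + (-7)·124 + (-8)·(-108) = 134 - 868 + 864 = 130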